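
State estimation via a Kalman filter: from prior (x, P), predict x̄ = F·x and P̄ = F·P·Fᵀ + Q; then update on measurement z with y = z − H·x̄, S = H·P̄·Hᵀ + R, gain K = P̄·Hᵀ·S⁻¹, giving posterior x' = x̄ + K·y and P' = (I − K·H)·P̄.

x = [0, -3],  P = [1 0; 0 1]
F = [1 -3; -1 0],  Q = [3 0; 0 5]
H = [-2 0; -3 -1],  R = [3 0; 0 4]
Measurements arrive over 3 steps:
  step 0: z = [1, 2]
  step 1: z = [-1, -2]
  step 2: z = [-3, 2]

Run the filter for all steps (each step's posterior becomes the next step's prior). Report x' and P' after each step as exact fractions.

step 0: x̄ = F·x = [9, 0]
step 0: P̄ = F·P·Fᵀ + Q = [13 -1; -1 6]
step 0: y = z − H·x̄ = [19, 29]
step 0: S = H·P̄·Hᵀ + R = [55 76; 76 121]
step 0: K = P̄·Hᵀ·S⁻¹ = [-86/293 -38/293; 470/879 -317/879]
step 0: x' = x̄ + K·y = [-99/293, -263/879]
step 0: P' = (I − K·H)·P̄ = [129/293 -235/293; -235/293 3383/879]
step 1: x̄ = F·x = [164/293, 99/293]
step 1: P̄ = F·P·Fᵀ + Q = [12567/293 -834/293; -834/293 1594/293]
step 1: y = z − H·x̄ = [35/293, 5/293]
step 1: S = H·P̄·Hᵀ + R = [51147/293 73734/293; 73734/293 110865/293]
step 1: K = P̄·Hᵀ·S⁻¹ = [-25836/88627 -12289/88627; 134212/265881 -29028/88627]
step 1: x' = x̄ + K·y = [46311/88627, 104383/265881]
step 1: P' = (I − K·H)·P̄ = [38754/88627 -67106/88627; -67106/88627 317430/88627]
step 2: x̄ = F·x = [-8296/12661, -46311/88627]
step 2: P̄ = F·P·Fᵀ + Q = [509163/12661 -34296/12661; -34296/12661 481889/88627]
step 2: y = z − H·x̄ = [-54575/12661, -43273/88627]
step 2: S = H·P̄·Hᵀ + R = [2074635/12661 2986386/12661; 2986386/12661 31473234/88627]
step 2: K = P̄·Hᵀ·S⁻¹ = [-281927/967357 -268009/1934714; 63709/126177 -358457/1093534]
step 2: x' = x̄ + K·y = [1293637/1934714, -8329207/3280602]
step 2: P' = (I − K·H)·P̄ = [845781/1934714 -63709/84118; -63709/84118 3918479/1093534]

step 0: x' = [-99/293, -263/879], P' = [129/293 -235/293; -235/293 3383/879]
step 1: x' = [46311/88627, 104383/265881], P' = [38754/88627 -67106/88627; -67106/88627 317430/88627]
step 2: x' = [1293637/1934714, -8329207/3280602], P' = [845781/1934714 -63709/84118; -63709/84118 3918479/1093534]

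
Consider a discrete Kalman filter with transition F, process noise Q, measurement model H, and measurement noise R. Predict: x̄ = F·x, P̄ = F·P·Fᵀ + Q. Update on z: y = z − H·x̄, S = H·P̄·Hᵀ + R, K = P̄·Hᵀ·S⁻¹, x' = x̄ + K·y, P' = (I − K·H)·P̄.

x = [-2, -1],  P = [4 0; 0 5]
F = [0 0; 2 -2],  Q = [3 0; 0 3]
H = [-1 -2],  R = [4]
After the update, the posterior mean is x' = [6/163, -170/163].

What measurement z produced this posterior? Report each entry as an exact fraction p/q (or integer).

x̄ = F·x = [0, -2]
P̄ = F·P·Fᵀ + Q = [3 0; 0 39]
S = H·P̄·Hᵀ + R = [163]
K = P̄·Hᵀ·S⁻¹ = [-3/163; -78/163]
x' − x̄ = [6/163, 156/163] = K·y
y = (KᵀK)⁻¹·Kᵀ·(x' − x̄) = [-2]
z = y + H·x̄ = [-2] + [4] = [2]

z = [2]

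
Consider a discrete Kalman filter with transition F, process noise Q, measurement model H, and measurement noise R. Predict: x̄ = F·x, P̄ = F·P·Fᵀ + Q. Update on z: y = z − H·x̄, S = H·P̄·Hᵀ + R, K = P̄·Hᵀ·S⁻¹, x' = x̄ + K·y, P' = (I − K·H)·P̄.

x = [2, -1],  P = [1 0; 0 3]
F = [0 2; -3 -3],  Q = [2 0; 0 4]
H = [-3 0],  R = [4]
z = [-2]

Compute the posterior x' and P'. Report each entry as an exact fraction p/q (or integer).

x' = [38/65, -411/65]
P' = [28/65 -36/65; -36/65 1142/65]

x̄ = F·x = [-2, -3]
P̄ = F·P·Fᵀ + Q = [14 -18; -18 40]
y = z − H·x̄ = [-8]
S = H·P̄·Hᵀ + R = [130]
K = P̄·Hᵀ·S⁻¹ = [-21/65; 27/65]
x' = x̄ + K·y = [38/65, -411/65]
P' = (I − K·H)·P̄ = [28/65 -36/65; -36/65 1142/65]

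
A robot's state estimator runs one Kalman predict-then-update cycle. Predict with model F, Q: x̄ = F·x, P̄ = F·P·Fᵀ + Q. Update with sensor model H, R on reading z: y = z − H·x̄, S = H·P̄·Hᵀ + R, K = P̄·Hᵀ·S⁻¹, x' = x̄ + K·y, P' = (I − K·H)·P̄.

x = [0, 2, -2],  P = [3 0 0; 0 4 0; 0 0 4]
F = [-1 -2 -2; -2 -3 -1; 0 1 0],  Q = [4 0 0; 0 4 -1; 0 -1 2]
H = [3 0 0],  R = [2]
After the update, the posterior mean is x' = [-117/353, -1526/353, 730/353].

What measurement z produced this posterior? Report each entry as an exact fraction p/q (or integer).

z = [-1]

x̄ = F·x = [0, -4, 2]
P̄ = F·P·Fᵀ + Q = [39 38 -8; 38 56 -13; -8 -13 6]
S = H·P̄·Hᵀ + R = [353]
K = P̄·Hᵀ·S⁻¹ = [117/353; 114/353; -24/353]
x' − x̄ = [-117/353, -114/353, 24/353] = K·y
y = (KᵀK)⁻¹·Kᵀ·(x' − x̄) = [-1]
z = y + H·x̄ = [-1] + [0] = [-1]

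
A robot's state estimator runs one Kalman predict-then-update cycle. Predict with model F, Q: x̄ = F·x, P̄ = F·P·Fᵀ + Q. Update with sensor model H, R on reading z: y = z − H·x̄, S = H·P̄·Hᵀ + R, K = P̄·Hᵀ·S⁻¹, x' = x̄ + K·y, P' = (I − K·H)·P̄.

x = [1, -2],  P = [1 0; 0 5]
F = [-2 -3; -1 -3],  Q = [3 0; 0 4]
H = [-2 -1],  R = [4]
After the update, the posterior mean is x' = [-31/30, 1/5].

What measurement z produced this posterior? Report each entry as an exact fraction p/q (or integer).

x̄ = F·x = [4, 5]
P̄ = F·P·Fᵀ + Q = [52 47; 47 50]
S = H·P̄·Hᵀ + R = [450]
K = P̄·Hᵀ·S⁻¹ = [-151/450; -8/25]
x' − x̄ = [-151/30, -24/5] = K·y
y = (KᵀK)⁻¹·Kᵀ·(x' − x̄) = [15]
z = y + H·x̄ = [15] + [-13] = [2]

z = [2]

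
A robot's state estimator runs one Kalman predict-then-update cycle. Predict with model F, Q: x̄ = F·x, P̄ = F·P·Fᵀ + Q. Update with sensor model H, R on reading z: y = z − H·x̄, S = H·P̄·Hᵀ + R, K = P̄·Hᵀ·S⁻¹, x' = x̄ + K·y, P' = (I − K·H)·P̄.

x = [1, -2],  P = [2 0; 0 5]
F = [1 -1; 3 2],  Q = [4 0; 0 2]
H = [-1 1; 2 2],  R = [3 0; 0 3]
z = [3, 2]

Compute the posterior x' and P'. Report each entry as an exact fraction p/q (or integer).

x' = [-5077/7486, 6679/3743]
P' = [6459/7486 -1926/3743; -1926/3743 3360/3743]

x̄ = F·x = [3, -1]
P̄ = F·P·Fᵀ + Q = [11 -4; -4 40]
y = z − H·x̄ = [7, -2]
S = H·P̄·Hᵀ + R = [62 58; 58 175]
K = P̄·Hᵀ·S⁻¹ = [-3437/7486 869/3743; 1762/3743 956/3743]
x' = x̄ + K·y = [-5077/7486, 6679/3743]
P' = (I − K·H)·P̄ = [6459/7486 -1926/3743; -1926/3743 3360/3743]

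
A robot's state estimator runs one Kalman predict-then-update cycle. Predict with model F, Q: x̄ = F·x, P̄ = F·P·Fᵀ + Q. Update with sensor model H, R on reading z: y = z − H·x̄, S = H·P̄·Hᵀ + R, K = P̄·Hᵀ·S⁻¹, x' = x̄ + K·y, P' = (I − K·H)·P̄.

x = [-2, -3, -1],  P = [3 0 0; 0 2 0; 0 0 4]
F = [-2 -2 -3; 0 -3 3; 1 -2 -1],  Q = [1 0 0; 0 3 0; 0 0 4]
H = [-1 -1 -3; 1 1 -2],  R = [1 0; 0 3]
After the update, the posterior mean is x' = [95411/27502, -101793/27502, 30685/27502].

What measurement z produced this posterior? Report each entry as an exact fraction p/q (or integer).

z = [-3, -3]

x̄ = F·x = [13, 6, 5]
P̄ = F·P·Fᵀ + Q = [57 -24 14; -24 57 0; 14 0 19]
S = H·P̄·Hᵀ + R = [322 34; 34 89]
K = P̄·Hᵀ·S⁻¹ = [-6845/27502 2080/13751; -4059/27502 5874/13751; -5503/27502 -2657/13751]
x' − x̄ = [-262115/27502, -266805/27502, -106825/27502] = K·y
y = (KᵀK)⁻¹·Kᵀ·(x' − x̄) = [31, -12]
z = y + H·x̄ = [31, -12] + [-34, 9] = [-3, -3]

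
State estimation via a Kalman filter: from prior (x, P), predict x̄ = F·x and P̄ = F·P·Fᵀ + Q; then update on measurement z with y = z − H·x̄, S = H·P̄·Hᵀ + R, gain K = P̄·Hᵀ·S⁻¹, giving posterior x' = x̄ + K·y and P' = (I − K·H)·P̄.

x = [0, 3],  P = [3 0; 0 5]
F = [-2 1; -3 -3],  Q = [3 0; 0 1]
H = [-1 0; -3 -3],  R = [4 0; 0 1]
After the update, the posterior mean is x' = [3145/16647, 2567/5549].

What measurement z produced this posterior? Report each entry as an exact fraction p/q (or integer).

x̄ = F·x = [3, -9]
P̄ = F·P·Fᵀ + Q = [20 3; 3 73]
S = H·P̄·Hᵀ + R = [24 69; 69 892]
K = P̄·Hᵀ·S⁻¹ = [-13079/16647 -92/5549; 4352/5549 -1755/5549]
x' − x̄ = [-46796/16647, 52508/5549] = K·y
y = (KᵀK)⁻¹·Kᵀ·(x' − x̄) = [4, -20]
z = y + H·x̄ = [4, -20] + [-3, 18] = [1, -2]

z = [1, -2]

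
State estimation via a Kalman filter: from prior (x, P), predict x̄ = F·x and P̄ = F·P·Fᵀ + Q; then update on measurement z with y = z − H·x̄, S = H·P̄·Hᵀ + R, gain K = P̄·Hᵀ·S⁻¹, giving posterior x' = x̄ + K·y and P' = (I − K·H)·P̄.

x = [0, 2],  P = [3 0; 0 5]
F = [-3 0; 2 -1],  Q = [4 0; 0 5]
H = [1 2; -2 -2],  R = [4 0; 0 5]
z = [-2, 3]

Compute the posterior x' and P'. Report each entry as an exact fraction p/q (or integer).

x' = [-1378/1959, -1478/1959]
P' = [13508/1959 -9668/1959; -9668/1959 7958/1959]

x̄ = F·x = [0, -2]
P̄ = F·P·Fᵀ + Q = [31 -18; -18 22]
y = z − H·x̄ = [2, -1]
S = H·P̄·Hᵀ + R = [51 -42; -42 73]
K = P̄·Hᵀ·S⁻¹ = [-1457/1959 -512/653; 1562/1959 228/653]
x' = x̄ + K·y = [-1378/1959, -1478/1959]
P' = (I − K·H)·P̄ = [13508/1959 -9668/1959; -9668/1959 7958/1959]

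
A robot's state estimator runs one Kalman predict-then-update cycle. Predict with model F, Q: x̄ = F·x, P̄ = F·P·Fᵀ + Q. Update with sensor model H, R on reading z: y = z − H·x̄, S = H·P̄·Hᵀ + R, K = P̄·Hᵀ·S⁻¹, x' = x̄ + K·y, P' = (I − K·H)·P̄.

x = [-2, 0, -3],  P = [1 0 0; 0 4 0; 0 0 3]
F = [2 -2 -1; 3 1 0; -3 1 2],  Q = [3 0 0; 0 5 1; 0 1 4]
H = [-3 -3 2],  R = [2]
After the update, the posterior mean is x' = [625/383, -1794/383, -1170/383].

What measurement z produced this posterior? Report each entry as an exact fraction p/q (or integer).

x̄ = F·x = [-1, -6, 0]
P̄ = F·P·Fᵀ + Q = [26 -2 -20; -2 18 -4; -20 -4 29]
S = H·P̄·Hᵀ + R = [766]
K = P̄·Hᵀ·S⁻¹ = [-56/383; -28/383; 65/383]
x' − x̄ = [1008/383, 504/383, -1170/383] = K·y
y = (KᵀK)⁻¹·Kᵀ·(x' − x̄) = [-18]
z = y + H·x̄ = [-18] + [21] = [3]

z = [3]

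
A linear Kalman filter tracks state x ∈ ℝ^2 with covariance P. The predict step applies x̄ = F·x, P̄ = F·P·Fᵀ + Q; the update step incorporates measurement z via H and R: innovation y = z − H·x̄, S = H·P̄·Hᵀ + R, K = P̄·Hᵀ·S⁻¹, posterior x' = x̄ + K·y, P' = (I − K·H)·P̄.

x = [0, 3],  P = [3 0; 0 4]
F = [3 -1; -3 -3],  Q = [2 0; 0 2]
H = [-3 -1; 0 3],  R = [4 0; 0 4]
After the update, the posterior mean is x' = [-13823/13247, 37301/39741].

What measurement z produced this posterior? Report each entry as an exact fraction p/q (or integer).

x̄ = F·x = [-3, -9]
P̄ = F·P·Fᵀ + Q = [33 -15; -15 65]
S = H·P̄·Hᵀ + R = [276 -60; -60 589]
K = P̄·Hᵀ·S⁻¹ = [-4348/13247 -1455/13247; -20/39741 4385/13247]
x' − x̄ = [25918/13247, 394970/39741] = K·y
y = (KᵀK)⁻¹·Kᵀ·(x' − x̄) = [-16, 30]
z = y + H·x̄ = [-16, 30] + [18, -27] = [2, 3]

z = [2, 3]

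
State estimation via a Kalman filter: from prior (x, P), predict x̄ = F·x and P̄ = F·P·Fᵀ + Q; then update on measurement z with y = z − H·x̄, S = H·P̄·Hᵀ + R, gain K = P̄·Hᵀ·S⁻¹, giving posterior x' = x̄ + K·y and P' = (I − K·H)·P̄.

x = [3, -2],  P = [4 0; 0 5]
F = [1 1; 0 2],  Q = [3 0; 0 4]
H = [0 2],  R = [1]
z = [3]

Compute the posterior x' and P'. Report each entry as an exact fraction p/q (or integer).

x̄ = F·x = [1, -4]
P̄ = F·P·Fᵀ + Q = [12 10; 10 24]
y = z − H·x̄ = [11]
S = H·P̄·Hᵀ + R = [97]
K = P̄·Hᵀ·S⁻¹ = [20/97; 48/97]
x' = x̄ + K·y = [317/97, 140/97]
P' = (I − K·H)·P̄ = [764/97 10/97; 10/97 24/97]

x' = [317/97, 140/97]
P' = [764/97 10/97; 10/97 24/97]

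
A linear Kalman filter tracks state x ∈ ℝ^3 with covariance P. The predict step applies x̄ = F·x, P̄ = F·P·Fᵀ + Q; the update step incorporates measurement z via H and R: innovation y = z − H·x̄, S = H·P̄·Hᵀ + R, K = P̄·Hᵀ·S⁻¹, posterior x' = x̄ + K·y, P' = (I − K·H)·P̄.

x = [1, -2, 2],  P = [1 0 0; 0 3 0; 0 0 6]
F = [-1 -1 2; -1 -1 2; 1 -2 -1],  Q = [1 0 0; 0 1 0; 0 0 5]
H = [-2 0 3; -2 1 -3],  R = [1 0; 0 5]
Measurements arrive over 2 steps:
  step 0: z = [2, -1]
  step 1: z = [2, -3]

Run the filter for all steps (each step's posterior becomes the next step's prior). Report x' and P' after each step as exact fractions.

step 0: x' = [-72/19025, 7838/19025, 12309/19025], P' = [46612/57075 79427/57075 24961/57075; 79427/57075 219667/57075 47156/57075; 24961/57075 47156/57075 18883/57075]
step 1: x' = [214910444/308009015, 386379612/308009015, 331394573/308009015], P' = [176367757/308009015 243259221/308009015 94346744/308009015; 243259221/308009015 728427848/308009015 154936102/308009015; 94346744/308009015 154936102/308009015 80250488/308009015]

step 0: x̄ = F·x = [5, 5, 3]
step 0: P̄ = F·P·Fᵀ + Q = [29 28 -7; 28 29 -7; -7 -7 24]
step 0: y = z − H·x̄ = [3, 13]
step 0: S = H·P̄·Hᵀ + R = [417 -177; -177 212]
step 0: K = P̄·Hᵀ·S⁻¹ = [-18341/57075 -5912/19025; -17386/57075 -5377/19025; 6727/57075 -3961/19025]
step 0: x' = x̄ + K·y = [-72/19025, 7838/19025, 12309/19025]
step 0: P' = (I − K·H)·P̄ = [46612/57075 79427/57075 24961/57075; 79427/57075 219667/57075 47156/57075; 24961/57075 47156/57075 18883/57075]
step 1: x̄ = F·x = [16852/19025, 16852/19025, -28057/19025]
step 1: P̄ = F·P·Fᵀ + Q = [269272/57075 212197/57075 367798/57075; 212197/57075 269272/57075 367798/57075; 367798/57075 367798/57075 1050532/57075]
step 1: y = z − H·x̄ = [6237/761, -124394/19025]
step 1: S = H·P̄·Hᵀ + R = [247015/2283 -307948/2283; -307948/2283 12444523/57075]
step 1: K = P̄·Hᵀ·S⁻¹ = [-69695282/308009015 -15700661/61601803; -21710136/308009015 -8915956/61601803; 52057976/308009015 -10980354/61601803]
step 1: x' = x̄ + K·y = [214910444/308009015, 386379612/308009015, 331394573/308009015]
step 1: P' = (I − K·H)·P̄ = [176367757/308009015 243259221/308009015 94346744/308009015; 243259221/308009015 728427848/308009015 154936102/308009015; 94346744/308009015 154936102/308009015 80250488/308009015]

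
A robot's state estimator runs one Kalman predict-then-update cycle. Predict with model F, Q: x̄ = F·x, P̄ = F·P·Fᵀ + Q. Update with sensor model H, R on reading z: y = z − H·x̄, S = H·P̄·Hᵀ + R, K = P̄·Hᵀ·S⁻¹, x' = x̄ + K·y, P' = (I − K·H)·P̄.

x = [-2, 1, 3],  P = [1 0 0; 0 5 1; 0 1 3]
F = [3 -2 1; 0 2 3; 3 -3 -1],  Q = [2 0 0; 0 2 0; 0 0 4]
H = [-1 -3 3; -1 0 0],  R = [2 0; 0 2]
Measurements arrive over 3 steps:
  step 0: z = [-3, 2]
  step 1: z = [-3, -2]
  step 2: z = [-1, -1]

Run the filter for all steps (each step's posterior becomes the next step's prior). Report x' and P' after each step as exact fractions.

step 0: x' = [-2545/1334, -112/667, -4879/2668], P' = [2445/1334 1425/2668 3065/2668; 1425/2668 13925/5336 14177/5336; 3065/2668 14177/5336 16713/5336]
step 1: x' = [172174928/144513991, 85306311/144513991, -9623/6283217], P' = [793241258/433541973 269807674/433541973 23244040/18849651; 269807674/433541973 1202420060/433541973 53645534/18849651; 23244040/18849651 53645534/18849651 63039244/18849651]
step 2: x' = [1712966659471/1529725778334, 645512425106/764862889167, 675787629640/764862889167], P' = [1397476541677/764862889167 475119427846/764862889167 941526221918/764862889167; 475119427846/764862889167 2122931074726/764862889167 2177844256862/764862889167; 941526221918/764862889167 2177844256862/764862889167 2558201373964/764862889167]

step 0: x̄ = F·x = [-5, 11, -12]
step 0: P̄ = F·P·Fᵀ + Q = [30 -15 35; -15 61 -50; 35 -50 67]
step 0: y = z − H·x̄ = [61, -3]
step 0: S = H·P̄·Hᵀ + R = [1784 -120; -120 32]
step 0: K = P̄·Hᵀ·S⁻¹ = [15/2668 -2445/2668; -1047/5336 -1425/5336; 739/5336 -3065/5336]
step 0: x' = x̄ + K·y = [-2545/1334, -112/667, -4879/2668]
step 0: P' = (I − K·H)·P̄ = [2445/1334 1425/2668 3065/2668; 1425/2668 13925/5336 14177/5336; 3065/2668 14177/5336 16713/5336]
step 1: x̄ = F·x = [-19253/2668, -15533/2668, -9047/2668]
step 1: P̄ = F·P·Fᵀ + Q = [116977/5336 10001/5336 48965/2668; 10001/5336 386913/5336 -108683/2668; 48965/2668 -108683/2668 31048/667]
step 1: y = z − H·x̄ = [-46715/2668, -24589/2668]
step 1: S = H·P̄·Hᵀ + R = [1153792/667 -73405/2668; -73405/2668 127649/5336]
step 1: K = P̄·Hᵀ·S⁻¹ = [587240/433541973 -396620629/433541973; -87763004/433541973 -134903837/433541973; 2468545/18849651 -11622020/18849651]
step 1: x' = x̄ + K·y = [172174928/144513991, 85306311/144513991, -9623/6283217]
step 1: P' = (I − K·H)·P̄ = [793241258/433541973 269807674/433541973 23244040/18849651; 269807674/433541973 1202420060/433541973 53645534/18849651; 23244040/18849651 53645534/18849651 63039244/18849651]
step 2: x̄ = F·x = [345690833/144513991, 169948635/144513991, 260827180/144513991]
step 2: P̄ = F·P·Fᵀ + Q = [3100144808/144513991 345000264/144513991 2540942226/144513991; 345000264/144513991 33532055078/433541973 -18706185974/433541973; 2540942226/144513991 -18706185974/433541973 20483890406/433541973]
step 2: y = z − H·x̄ = [-71458793/144513991, 201176842/144513991]
step 2: S = H·P̄·Hᵀ + R = [264498473314/144513991 -3487681078/144513991; -3487681078/144513991 3389172790/144513991]
step 2: K = P̄·Hᵀ·S⁻¹ = [1743840539/1529725778334 -1397476541677/1529725778334; -155189940719/764862889167 -237559713923/764862889167; 99772564694/764862889167 -470763110959/764862889167]
step 2: x' = x̄ + K·y = [1712966659471/1529725778334, 645512425106/764862889167, 675787629640/764862889167]
step 2: P' = (I − K·H)·P̄ = [1397476541677/764862889167 475119427846/764862889167 941526221918/764862889167; 475119427846/764862889167 2122931074726/764862889167 2177844256862/764862889167; 941526221918/764862889167 2177844256862/764862889167 2558201373964/764862889167]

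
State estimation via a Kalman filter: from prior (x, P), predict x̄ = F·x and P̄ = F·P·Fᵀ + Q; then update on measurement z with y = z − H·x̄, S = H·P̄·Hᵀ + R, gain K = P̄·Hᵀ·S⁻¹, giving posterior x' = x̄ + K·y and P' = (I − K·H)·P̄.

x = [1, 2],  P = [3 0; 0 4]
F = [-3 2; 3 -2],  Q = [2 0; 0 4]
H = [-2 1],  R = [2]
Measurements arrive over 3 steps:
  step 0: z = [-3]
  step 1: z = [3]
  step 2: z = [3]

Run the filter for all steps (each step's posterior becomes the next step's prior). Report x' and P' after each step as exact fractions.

step 0: x̄ = F·x = [1, -1]
step 0: P̄ = F·P·Fᵀ + Q = [45 -43; -43 47]
step 0: y = z − H·x̄ = [0]
step 0: S = H·P̄·Hᵀ + R = [401]
step 0: K = P̄·Hᵀ·S⁻¹ = [-133/401; 133/401]
step 0: x' = x̄ + K·y = [1, -1]
step 0: P' = (I − K·H)·P̄ = [356/401 446/401; 446/401 1158/401]
step 1: x̄ = F·x = [-5, 5]
step 1: P̄ = F·P·Fᵀ + Q = [3286/401 -2484/401; -2484/401 4088/401]
step 1: y = z − H·x̄ = [-12]
step 1: S = H·P̄·Hᵀ + R = [27970/401]
step 1: K = P̄·Hᵀ·S⁻¹ = [-4528/13985; 4528/13985]
step 1: x' = x̄ + K·y = [-15589/13985, 15589/13985]
step 1: P' = (I − K·H)·P̄ = [12342/13985 15628/13985; 15628/13985 40312/13985]
step 2: x̄ = F·x = [15589/2797, -15589/2797]
step 2: P̄ = F·P·Fᵀ + Q = [22552/2797 -16958/2797; -16958/2797 28146/2797]
step 2: y = z − H·x̄ = [55158/2797]
step 2: S = H·P̄·Hᵀ + R = [191780/2797]
step 2: K = P̄·Hᵀ·S⁻¹ = [-31031/95890; 31031/95890]
step 2: x' = x̄ + K·y = [-38752/47945, 38752/47945]
step 2: P' = (I − K·H)·P̄ = [42307/47945 53583/47945; 53583/47945 138197/47945]

step 0: x' = [1, -1], P' = [356/401 446/401; 446/401 1158/401]
step 1: x' = [-15589/13985, 15589/13985], P' = [12342/13985 15628/13985; 15628/13985 40312/13985]
step 2: x' = [-38752/47945, 38752/47945], P' = [42307/47945 53583/47945; 53583/47945 138197/47945]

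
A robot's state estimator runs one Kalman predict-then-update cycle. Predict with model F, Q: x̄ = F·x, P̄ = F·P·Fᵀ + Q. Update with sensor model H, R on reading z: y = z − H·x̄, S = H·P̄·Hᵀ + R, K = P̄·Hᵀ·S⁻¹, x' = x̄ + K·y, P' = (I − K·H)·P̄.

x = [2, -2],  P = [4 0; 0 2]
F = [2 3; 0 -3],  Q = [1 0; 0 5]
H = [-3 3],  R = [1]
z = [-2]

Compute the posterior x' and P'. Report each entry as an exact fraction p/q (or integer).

x̄ = F·x = [-2, 6]
P̄ = F·P·Fᵀ + Q = [35 -18; -18 23]
y = z − H·x̄ = [-26]
S = H·P̄·Hᵀ + R = [847]
K = P̄·Hᵀ·S⁻¹ = [-159/847; 123/847]
x' = x̄ + K·y = [2440/847, 1884/847]
P' = (I − K·H)·P̄ = [4364/847 4311/847; 4311/847 4352/847]

x' = [2440/847, 1884/847]
P' = [4364/847 4311/847; 4311/847 4352/847]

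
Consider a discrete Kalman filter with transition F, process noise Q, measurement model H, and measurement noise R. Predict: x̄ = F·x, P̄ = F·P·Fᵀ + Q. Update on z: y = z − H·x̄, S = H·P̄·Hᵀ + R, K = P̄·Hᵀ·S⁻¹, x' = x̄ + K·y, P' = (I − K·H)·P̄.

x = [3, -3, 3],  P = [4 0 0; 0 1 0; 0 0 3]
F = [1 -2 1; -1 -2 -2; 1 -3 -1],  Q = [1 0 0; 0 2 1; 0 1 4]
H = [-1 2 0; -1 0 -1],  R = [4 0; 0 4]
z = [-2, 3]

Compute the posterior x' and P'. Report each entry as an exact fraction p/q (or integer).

x̄ = F·x = [12, -3, 9]
P̄ = F·P·Fᵀ + Q = [12 -6 7; -6 22 9; 7 9 20]
y = z − H·x̄ = [16, 24]
S = H·P̄·Hᵀ + R = [128 13; 13 50]
K = P̄·Hᵀ·S⁻¹ = [-953/6231 -2120/6231; 2539/6231 -1034/6231; 901/6231 -3599/6231]
x' = x̄ + K·y = [8644/6231, -2885/6231, -15881/6231]
P' = (I − K·H)·P̄ = [11620/6231 3904/6231 -3140/6231; 3904/6231 7030/6231 232/6231; -3140/6231 232/6231 17536/6231]

x' = [8644/6231, -2885/6231, -15881/6231]
P' = [11620/6231 3904/6231 -3140/6231; 3904/6231 7030/6231 232/6231; -3140/6231 232/6231 17536/6231]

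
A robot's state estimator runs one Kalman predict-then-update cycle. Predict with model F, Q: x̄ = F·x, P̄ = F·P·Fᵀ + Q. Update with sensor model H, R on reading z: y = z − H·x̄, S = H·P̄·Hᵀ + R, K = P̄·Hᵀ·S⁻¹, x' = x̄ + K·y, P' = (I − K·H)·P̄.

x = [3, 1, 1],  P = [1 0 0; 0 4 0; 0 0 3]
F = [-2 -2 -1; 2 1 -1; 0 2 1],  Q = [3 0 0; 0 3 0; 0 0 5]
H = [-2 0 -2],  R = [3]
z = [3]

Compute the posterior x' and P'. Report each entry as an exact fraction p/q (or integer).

x' = [-111/17, 78/17, 81/17]
P' = [1130/51 -347/51 -1109/51; -347/51 650/51 335/51; -1109/51 335/51 1124/51]

x̄ = F·x = [-9, 6, 3]
P̄ = F·P·Fᵀ + Q = [26 -9 -19; -9 14 5; -19 5 24]
y = z − H·x̄ = [-9]
S = H·P̄·Hᵀ + R = [51]
K = P̄·Hᵀ·S⁻¹ = [-14/51; 8/51; -10/51]
x' = x̄ + K·y = [-111/17, 78/17, 81/17]
P' = (I − K·H)·P̄ = [1130/51 -347/51 -1109/51; -347/51 650/51 335/51; -1109/51 335/51 1124/51]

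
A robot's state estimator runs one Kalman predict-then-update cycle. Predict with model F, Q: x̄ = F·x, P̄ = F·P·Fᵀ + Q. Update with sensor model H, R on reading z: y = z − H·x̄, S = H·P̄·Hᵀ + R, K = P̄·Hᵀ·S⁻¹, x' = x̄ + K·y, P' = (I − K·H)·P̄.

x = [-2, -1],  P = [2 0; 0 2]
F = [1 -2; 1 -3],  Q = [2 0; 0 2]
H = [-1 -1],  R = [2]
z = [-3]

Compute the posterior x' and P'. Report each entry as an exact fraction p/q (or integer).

x̄ = F·x = [0, 1]
P̄ = F·P·Fᵀ + Q = [12 14; 14 22]
y = z − H·x̄ = [-2]
S = H·P̄·Hᵀ + R = [64]
K = P̄·Hᵀ·S⁻¹ = [-13/32; -9/16]
x' = x̄ + K·y = [13/16, 17/8]
P' = (I − K·H)·P̄ = [23/16 -5/8; -5/8 7/4]

x' = [13/16, 17/8]
P' = [23/16 -5/8; -5/8 7/4]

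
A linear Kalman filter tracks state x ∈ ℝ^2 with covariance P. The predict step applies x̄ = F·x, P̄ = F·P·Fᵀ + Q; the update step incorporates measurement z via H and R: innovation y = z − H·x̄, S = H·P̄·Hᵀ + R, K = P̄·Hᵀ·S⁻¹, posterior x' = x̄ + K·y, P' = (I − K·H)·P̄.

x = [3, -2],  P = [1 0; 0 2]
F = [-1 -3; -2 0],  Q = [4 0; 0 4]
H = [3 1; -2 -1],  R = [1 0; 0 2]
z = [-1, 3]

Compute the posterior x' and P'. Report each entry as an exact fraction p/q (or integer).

x̄ = F·x = [3, -6]
P̄ = F·P·Fᵀ + Q = [23 2; 2 8]
y = z − H·x̄ = [-4, 3]
S = H·P̄·Hᵀ + R = [228 -156; -156 110]
K = P̄·Hᵀ·S⁻¹ = [161/372 11/62; -83/186 -23/31]
x' = x̄ + K·y = [335/186, -599/93]
P' = (I − K·H)·P̄ = [293/372 -359/186; -359/186 497/93]

x' = [335/186, -599/93]
P' = [293/372 -359/186; -359/186 497/93]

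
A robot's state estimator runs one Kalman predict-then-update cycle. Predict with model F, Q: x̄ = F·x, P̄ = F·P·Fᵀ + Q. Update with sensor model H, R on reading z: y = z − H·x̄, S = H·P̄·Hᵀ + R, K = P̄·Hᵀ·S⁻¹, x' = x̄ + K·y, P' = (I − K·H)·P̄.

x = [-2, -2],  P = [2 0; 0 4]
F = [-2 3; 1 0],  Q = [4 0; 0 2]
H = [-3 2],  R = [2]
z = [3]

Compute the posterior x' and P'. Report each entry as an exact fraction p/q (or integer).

x' = [-574/249, -488/249]
P' = [400/249 524/249; 524/249 796/249]

x̄ = F·x = [-2, -2]
P̄ = F·P·Fᵀ + Q = [48 -4; -4 4]
y = z − H·x̄ = [1]
S = H·P̄·Hᵀ + R = [498]
K = P̄·Hᵀ·S⁻¹ = [-76/249; 10/249]
x' = x̄ + K·y = [-574/249, -488/249]
P' = (I − K·H)·P̄ = [400/249 524/249; 524/249 796/249]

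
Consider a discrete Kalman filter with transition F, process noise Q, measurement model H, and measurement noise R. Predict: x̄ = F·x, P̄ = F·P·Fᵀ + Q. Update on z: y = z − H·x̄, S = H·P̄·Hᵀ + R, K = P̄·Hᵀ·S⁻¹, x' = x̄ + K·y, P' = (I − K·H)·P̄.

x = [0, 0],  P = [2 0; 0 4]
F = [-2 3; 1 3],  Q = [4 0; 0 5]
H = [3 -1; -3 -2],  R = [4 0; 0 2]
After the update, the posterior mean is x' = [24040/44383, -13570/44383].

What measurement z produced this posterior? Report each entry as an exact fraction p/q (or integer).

x̄ = F·x = [0, 0]
P̄ = F·P·Fᵀ + Q = [48 32; 32 43]
S = H·P̄·Hᵀ + R = [287 -442; -442 990]
K = P̄·Hᵀ·S⁻¹ = [9472/44383 -5096/44383; -13987/44383 -14404/44383]
x' − x̄ = [24040/44383, -13570/44383] = K·y
y = (KᵀK)⁻¹·Kᵀ·(x' − x̄) = [2, -1]
z = y + H·x̄ = [2, -1] + [0, 0] = [2, -1]

z = [2, -1]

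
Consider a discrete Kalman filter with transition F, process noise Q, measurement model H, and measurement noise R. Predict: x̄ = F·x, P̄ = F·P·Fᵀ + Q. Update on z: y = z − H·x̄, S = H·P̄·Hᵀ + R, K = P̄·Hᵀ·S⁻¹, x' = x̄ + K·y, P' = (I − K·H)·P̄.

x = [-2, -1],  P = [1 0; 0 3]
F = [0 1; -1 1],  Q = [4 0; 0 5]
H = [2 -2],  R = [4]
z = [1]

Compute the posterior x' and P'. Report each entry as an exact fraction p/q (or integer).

x' = [-1/11, -4/11]
P' = [61/11 57/11; 57/11 63/11]

x̄ = F·x = [-1, 1]
P̄ = F·P·Fᵀ + Q = [7 3; 3 9]
y = z − H·x̄ = [5]
S = H·P̄·Hᵀ + R = [44]
K = P̄·Hᵀ·S⁻¹ = [2/11; -3/11]
x' = x̄ + K·y = [-1/11, -4/11]
P' = (I − K·H)·P̄ = [61/11 57/11; 57/11 63/11]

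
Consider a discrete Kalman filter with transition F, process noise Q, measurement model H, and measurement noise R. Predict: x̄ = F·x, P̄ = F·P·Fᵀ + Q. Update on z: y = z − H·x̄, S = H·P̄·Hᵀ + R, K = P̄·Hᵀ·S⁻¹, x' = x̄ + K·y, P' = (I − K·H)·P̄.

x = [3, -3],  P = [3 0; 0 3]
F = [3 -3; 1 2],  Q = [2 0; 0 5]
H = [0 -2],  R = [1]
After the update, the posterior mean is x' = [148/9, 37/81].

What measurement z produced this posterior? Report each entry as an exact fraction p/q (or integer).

z = [-1]

x̄ = F·x = [18, -3]
P̄ = F·P·Fᵀ + Q = [56 -9; -9 20]
S = H·P̄·Hᵀ + R = [81]
K = P̄·Hᵀ·S⁻¹ = [2/9; -40/81]
x' − x̄ = [-14/9, 280/81] = K·y
y = (KᵀK)⁻¹·Kᵀ·(x' − x̄) = [-7]
z = y + H·x̄ = [-7] + [6] = [-1]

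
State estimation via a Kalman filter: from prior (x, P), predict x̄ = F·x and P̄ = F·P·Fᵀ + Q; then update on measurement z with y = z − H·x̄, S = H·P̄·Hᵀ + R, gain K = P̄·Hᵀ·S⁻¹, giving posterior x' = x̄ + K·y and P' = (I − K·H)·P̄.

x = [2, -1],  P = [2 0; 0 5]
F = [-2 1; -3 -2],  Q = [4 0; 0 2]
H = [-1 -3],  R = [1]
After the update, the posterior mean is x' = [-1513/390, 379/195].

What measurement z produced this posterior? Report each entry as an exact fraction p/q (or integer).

z = [-2]

x̄ = F·x = [-5, -4]
P̄ = F·P·Fᵀ + Q = [17 2; 2 40]
S = H·P̄·Hᵀ + R = [390]
K = P̄·Hᵀ·S⁻¹ = [-23/390; -61/195]
x' − x̄ = [437/390, 1159/195] = K·y
y = (KᵀK)⁻¹·Kᵀ·(x' − x̄) = [-19]
z = y + H·x̄ = [-19] + [17] = [-2]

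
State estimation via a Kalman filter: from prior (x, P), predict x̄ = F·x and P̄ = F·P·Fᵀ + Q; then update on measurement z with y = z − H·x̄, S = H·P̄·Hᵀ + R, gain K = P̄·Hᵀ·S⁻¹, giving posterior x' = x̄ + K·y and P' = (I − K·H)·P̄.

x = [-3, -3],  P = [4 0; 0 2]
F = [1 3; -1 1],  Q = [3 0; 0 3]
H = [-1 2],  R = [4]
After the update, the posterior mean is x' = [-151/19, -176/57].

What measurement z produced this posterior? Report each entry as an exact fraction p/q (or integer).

z = [1]

x̄ = F·x = [-12, 0]
P̄ = F·P·Fᵀ + Q = [25 2; 2 9]
S = H·P̄·Hᵀ + R = [57]
K = P̄·Hᵀ·S⁻¹ = [-7/19; 16/57]
x' − x̄ = [77/19, -176/57] = K·y
y = (KᵀK)⁻¹·Kᵀ·(x' − x̄) = [-11]
z = y + H·x̄ = [-11] + [12] = [1]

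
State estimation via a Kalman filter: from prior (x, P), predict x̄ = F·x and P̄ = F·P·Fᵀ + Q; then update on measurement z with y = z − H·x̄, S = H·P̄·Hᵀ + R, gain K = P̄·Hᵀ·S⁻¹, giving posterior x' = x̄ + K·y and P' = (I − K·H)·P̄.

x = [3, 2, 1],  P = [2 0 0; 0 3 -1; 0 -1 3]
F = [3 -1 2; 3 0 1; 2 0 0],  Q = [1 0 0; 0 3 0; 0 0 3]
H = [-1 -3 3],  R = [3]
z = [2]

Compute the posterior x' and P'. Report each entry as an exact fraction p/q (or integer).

x̄ = F·x = [9, 10, 6]
P̄ = F·P·Fᵀ + Q = [38 25 12; 25 24 12; 12 12 11]
y = z − H·x̄ = [23]
S = H·P̄·Hᵀ + R = [218]
K = P̄·Hᵀ·S⁻¹ = [-77/218; -61/218; -15/218]
x' = x̄ + K·y = [191/218, 777/218, 963/218]
P' = (I − K·H)·P̄ = [2355/218 753/218 1461/218; 753/218 1511/218 1701/218; 1461/218 1701/218 2173/218]

x' = [191/218, 777/218, 963/218]
P' = [2355/218 753/218 1461/218; 753/218 1511/218 1701/218; 1461/218 1701/218 2173/218]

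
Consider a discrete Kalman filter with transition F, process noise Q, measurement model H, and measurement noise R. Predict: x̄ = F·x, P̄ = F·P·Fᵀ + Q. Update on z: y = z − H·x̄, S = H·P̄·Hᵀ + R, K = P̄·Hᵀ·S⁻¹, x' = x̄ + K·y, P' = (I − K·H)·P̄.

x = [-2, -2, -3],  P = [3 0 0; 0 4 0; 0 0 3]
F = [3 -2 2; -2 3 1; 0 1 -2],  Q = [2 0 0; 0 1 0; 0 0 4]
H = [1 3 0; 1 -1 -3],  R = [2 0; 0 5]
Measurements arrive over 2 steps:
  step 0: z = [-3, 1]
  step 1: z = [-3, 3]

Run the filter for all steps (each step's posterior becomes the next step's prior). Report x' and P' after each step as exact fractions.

step 0: x̄ = F·x = [-8, -5, 4]
step 0: P̄ = F·P·Fᵀ + Q = [57 -36 -20; -36 52 6; -20 6 20]
step 0: y = z − H·x̄ = [20, 16]
step 0: S = H·P̄·Hᵀ + R = [311 -165; -165 522]
step 0: K = P̄·Hᵀ·S⁻¹ = [-153/15013 4352/15013; 15050/45039 -13166/135117; -5078/45039 -27076/135117]
step 0: x' = x̄ + K·y = [-53532/15013, 16759/135117, -197428/135117]
step 0: P' = (I − K·H)·P̄ = [182082/15013 -60796/15013 73706/15013; -60796/15013 212488/135117 -231274/135117; 73706/15013 -231274/135117 343336/135117]
step 1: x̄ = F·x = [-1873738/135117, 816425/135117, 45735/15013]
step 1: P̄ = F·P·Fᵀ + Q = [33618580/135117 -19122266/135117 -978620/15013; -19122266/135117 11470705/135117 539434/15013; -978620/15013 539434/15013 339044/15013]
step 1: y = z − H·x̄ = [-980888/135117, 481151/15013]
step 1: S = H·P̄·Hᵀ + R = [22391563/135117 -6256609/15013; -6256609/15013 21494098/15013]
step 1: K = P̄·Hᵀ·S⁻¹ = [-201837346/1718244773 644399436/1718244773; 3071172277/8591223865 -1111538714/8591223865; -1266270534/8591223865 -1381910052/8591223865]
step 1: x' = x̄ + K·y = [-1710220006/1718244773, -6007739681/8591223865, -8924268953/8591223865]
step 1: P' = (I − K·H)·P̄ = [14496339448/1718244773 -4966671380/1718244773 5413671216/1718244773; -4966671380/1718244773 10325233818/8591223865 -9866965716/8591223865; 5413671216/1718244773 -9866965716/8591223865 14614957352/8591223865]

step 0: x' = [-53532/15013, 16759/135117, -197428/135117], P' = [182082/15013 -60796/15013 73706/15013; -60796/15013 212488/135117 -231274/135117; 73706/15013 -231274/135117 343336/135117]
step 1: x' = [-1710220006/1718244773, -6007739681/8591223865, -8924268953/8591223865], P' = [14496339448/1718244773 -4966671380/1718244773 5413671216/1718244773; -4966671380/1718244773 10325233818/8591223865 -9866965716/8591223865; 5413671216/1718244773 -9866965716/8591223865 14614957352/8591223865]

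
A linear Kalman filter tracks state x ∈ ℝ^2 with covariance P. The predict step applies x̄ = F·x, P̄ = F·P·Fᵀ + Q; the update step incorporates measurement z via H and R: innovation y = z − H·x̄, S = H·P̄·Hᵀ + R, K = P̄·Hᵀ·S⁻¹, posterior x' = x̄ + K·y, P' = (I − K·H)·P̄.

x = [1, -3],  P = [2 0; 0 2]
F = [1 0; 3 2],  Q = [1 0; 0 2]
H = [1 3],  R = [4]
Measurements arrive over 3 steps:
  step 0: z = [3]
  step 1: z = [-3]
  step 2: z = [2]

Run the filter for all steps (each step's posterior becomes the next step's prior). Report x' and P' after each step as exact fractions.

step 0: x̄ = F·x = [1, -3]
step 0: P̄ = F·P·Fᵀ + Q = [3 6; 6 28]
step 0: y = z − H·x̄ = [11]
step 0: S = H·P̄·Hᵀ + R = [295]
step 0: K = P̄·Hᵀ·S⁻¹ = [21/295; 18/59]
step 0: x' = x̄ + K·y = [526/295, 21/59]
step 0: P' = (I − K·H)·P̄ = [444/295 -24/59; -24/59 32/59]
step 1: x̄ = F·x = [526/295, 1788/295]
step 1: P̄ = F·P·Fᵀ + Q = [739/295 1092/295; 1092/295 3786/295]
step 1: y = z − H·x̄ = [-1355/59]
step 1: S = H·P̄·Hᵀ + R = [8509/59]
step 1: K = P̄·Hᵀ·S⁻¹ = [803/8509; 2490/8509]
step 1: x' = x̄ + K·y = [-16349/42545, -28062/42545]
step 1: P' = (I − K·H)·P̄ = [51934/42545 -11958/42545; -11958/42545 20586/42545]
step 2: x̄ = F·x = [-16349/42545, -105171/42545]
step 2: P̄ = F·P·Fᵀ + Q = [94479/42545 131886/42545; 131886/42545 491344/42545]
step 2: y = z − H·x̄ = [416952/42545]
step 2: S = H·P̄·Hᵀ + R = [5478071/42545]
step 2: K = P̄·Hᵀ·S⁻¹ = [490137/5478071; 1605918/5478071]
step 2: x' = x̄ + K·y = [2698381/5478071, 2196651/5478071]
step 2: P' = (I − K·H)·P̄ = [6518472/5478071 -1519308/5478071; -1519308/5478071 2647660/5478071]

step 0: x' = [526/295, 21/59], P' = [444/295 -24/59; -24/59 32/59]
step 1: x' = [-16349/42545, -28062/42545], P' = [51934/42545 -11958/42545; -11958/42545 20586/42545]
step 2: x' = [2698381/5478071, 2196651/5478071], P' = [6518472/5478071 -1519308/5478071; -1519308/5478071 2647660/5478071]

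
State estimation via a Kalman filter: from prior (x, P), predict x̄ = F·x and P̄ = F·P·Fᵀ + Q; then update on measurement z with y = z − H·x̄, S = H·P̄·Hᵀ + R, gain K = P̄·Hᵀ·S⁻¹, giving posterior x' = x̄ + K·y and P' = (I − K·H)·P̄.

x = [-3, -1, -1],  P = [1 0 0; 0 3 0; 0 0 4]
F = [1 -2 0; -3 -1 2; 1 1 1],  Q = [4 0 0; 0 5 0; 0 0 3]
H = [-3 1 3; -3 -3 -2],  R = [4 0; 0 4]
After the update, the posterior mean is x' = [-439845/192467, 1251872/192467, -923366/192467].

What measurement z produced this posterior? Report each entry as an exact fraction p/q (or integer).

x̄ = F·x = [-1, 8, -5]
P̄ = F·P·Fᵀ + Q = [17 3 -5; 3 33 2; -5 2 11]
S = H·P̄·Hᵀ + R = [373 -1; -1 516]
K = P̄·Hᵀ·S⁻¹ = [-32558/192467 -18713/192467; 15368/192467 -41746/192467; 25787/192467 -4799/192467]
x' − x̄ = [-247378/192467, -287864/192467, 38969/192467] = K·y
y = (KᵀK)⁻¹·Kᵀ·(x' − x̄) = [3, 8]
z = y + H·x̄ = [3, 8] + [-4, -11] = [-1, -3]

z = [-1, -3]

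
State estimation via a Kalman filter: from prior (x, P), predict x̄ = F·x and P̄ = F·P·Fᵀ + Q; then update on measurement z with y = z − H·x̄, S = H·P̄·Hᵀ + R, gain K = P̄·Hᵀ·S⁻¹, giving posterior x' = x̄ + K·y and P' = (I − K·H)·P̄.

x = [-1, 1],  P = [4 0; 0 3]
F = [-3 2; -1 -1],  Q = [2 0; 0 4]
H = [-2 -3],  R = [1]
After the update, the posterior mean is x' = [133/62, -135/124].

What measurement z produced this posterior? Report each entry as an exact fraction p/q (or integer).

z = [-1]

x̄ = F·x = [5, 0]
P̄ = F·P·Fᵀ + Q = [50 6; 6 11]
S = H·P̄·Hᵀ + R = [372]
K = P̄·Hᵀ·S⁻¹ = [-59/186; -15/124]
x' − x̄ = [-177/62, -135/124] = K·y
y = (KᵀK)⁻¹·Kᵀ·(x' − x̄) = [9]
z = y + H·x̄ = [9] + [-10] = [-1]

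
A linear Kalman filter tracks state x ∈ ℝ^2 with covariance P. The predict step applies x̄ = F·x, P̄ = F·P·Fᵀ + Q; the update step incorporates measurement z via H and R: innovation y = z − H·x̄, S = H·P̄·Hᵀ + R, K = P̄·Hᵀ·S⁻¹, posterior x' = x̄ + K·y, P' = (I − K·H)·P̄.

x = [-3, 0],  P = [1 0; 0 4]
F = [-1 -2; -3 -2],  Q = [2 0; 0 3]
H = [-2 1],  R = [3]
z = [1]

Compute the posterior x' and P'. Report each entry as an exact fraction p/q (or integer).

x̄ = F·x = [3, 9]
P̄ = F·P·Fᵀ + Q = [19 19; 19 28]
y = z − H·x̄ = [-2]
S = H·P̄·Hᵀ + R = [31]
K = P̄·Hᵀ·S⁻¹ = [-19/31; -10/31]
x' = x̄ + K·y = [131/31, 299/31]
P' = (I − K·H)·P̄ = [228/31 399/31; 399/31 768/31]

x' = [131/31, 299/31]
P' = [228/31 399/31; 399/31 768/31]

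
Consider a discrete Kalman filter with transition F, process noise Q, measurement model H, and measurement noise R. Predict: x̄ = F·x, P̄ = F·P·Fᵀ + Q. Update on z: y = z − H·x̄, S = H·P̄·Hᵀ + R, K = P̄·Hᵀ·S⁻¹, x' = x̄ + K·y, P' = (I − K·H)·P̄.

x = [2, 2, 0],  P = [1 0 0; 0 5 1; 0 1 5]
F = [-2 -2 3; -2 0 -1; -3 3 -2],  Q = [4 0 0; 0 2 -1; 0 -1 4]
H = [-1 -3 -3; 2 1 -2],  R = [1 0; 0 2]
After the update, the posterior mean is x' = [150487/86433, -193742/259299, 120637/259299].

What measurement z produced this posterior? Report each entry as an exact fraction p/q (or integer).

z = [-1, 2]

x̄ = F·x = [-8, -4, 0]
P̄ = F·P·Fᵀ + Q = [61 -9 -41; -9 11 12; -41 12 66]
S = H·P̄·Hᵀ + R = [671 504; 504 765]
K = P̄·Hᵀ·S⁻¹ = [-3355/28811 28663/86433; -3364/28811 9439/259299; -5093/28811 -38270/259299]
x' − x̄ = [841951/86433, 843454/259299, 120637/259299] = K·y
y = (KᵀK)⁻¹·Kᵀ·(x' − x̄) = [-21, 22]
z = y + H·x̄ = [-21, 22] + [20, -20] = [-1, 2]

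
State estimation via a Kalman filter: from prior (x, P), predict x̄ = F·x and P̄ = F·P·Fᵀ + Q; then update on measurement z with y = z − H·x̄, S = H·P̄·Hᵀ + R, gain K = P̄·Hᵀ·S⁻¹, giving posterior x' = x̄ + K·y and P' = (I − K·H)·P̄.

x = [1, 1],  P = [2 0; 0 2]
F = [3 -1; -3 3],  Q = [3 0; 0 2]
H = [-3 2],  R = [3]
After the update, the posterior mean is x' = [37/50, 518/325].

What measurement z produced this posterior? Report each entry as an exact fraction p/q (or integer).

z = [1]

x̄ = F·x = [2, 0]
P̄ = F·P·Fᵀ + Q = [23 -24; -24 38]
S = H·P̄·Hᵀ + R = [650]
K = P̄·Hᵀ·S⁻¹ = [-9/50; 74/325]
x' − x̄ = [-63/50, 518/325] = K·y
y = (KᵀK)⁻¹·Kᵀ·(x' − x̄) = [7]
z = y + H·x̄ = [7] + [-6] = [1]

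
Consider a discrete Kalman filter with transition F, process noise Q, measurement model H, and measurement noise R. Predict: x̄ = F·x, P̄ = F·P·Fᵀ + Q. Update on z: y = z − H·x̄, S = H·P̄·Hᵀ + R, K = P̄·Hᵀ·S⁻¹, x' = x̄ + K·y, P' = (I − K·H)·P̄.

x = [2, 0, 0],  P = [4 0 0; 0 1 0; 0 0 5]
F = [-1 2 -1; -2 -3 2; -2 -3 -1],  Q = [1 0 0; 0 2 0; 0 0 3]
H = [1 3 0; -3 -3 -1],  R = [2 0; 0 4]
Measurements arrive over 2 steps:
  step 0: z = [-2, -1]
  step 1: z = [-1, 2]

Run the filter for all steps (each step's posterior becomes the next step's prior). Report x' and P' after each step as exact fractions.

step 0: x̄ = F·x = [-2, -4, -4]
step 0: P̄ = F·P·Fᵀ + Q = [14 -8 7; -8 47 15; 7 15 33]
step 0: y = z − H·x̄ = [12, -23]
step 0: S = H·P̄·Hᵀ + R = [391 -421; -421 574]
step 0: K = P̄·Hᵀ·S⁻¹ = [-16265/47193 -13985/47193; 20770/47193 4381/47193; -11831/47193 -16817/47193]
step 0: x' = x̄ + K·y = [32089/47193, -40295/47193, 56047/47193]
step 0: P' = (I − K·H)·P̄ = [148427/47193 -60319/47193 -208384/47193; -60319/47193 33953/47193 61574/47193; -208384/47193 61574/47193 507698/47193]
step 1: x̄ = F·x = [-56242/15731, 56267/15731, 220/15731]
step 1: P̄ = F·P·Fᵀ + Q = [139114/15731 -143641/15731 32525/15731; -143641/15731 1076273/15731 -202631/15731; 32525/15731 -202631/15731 120214/15731]
step 1: y = z − H·x̄ = [-128290/15731, 31757/15731]
step 1: S = H·P̄·Hᵀ + R = [8995187/15731 -7804739/15731; -7804739/15731 7515447/15731]
step 1: K = P̄·Hᵀ·S⁻¹ = [-148809869/425205028 -155609809/425205028; 186328001/425205028 46666777/425205028; -20333860/106301257 -15598796/106301257]
step 1: x' = x̄ + K·y = [-620765609/425205028, 95543125/425205028, 135823928/106301257]
step 1: P' = (I − K·H)·P̄ = [812411225/425205028 -370010321/425205028 -176190869/106301257; -370010321/425205028 247555441/425205028 45174383/106301257; -176190869/106301257 45174383/106301257 455444642/106301257]

step 0: x' = [32089/47193, -40295/47193, 56047/47193], P' = [148427/47193 -60319/47193 -208384/47193; -60319/47193 33953/47193 61574/47193; -208384/47193 61574/47193 507698/47193]
step 1: x' = [-620765609/425205028, 95543125/425205028, 135823928/106301257], P' = [812411225/425205028 -370010321/425205028 -176190869/106301257; -370010321/425205028 247555441/425205028 45174383/106301257; -176190869/106301257 45174383/106301257 455444642/106301257]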